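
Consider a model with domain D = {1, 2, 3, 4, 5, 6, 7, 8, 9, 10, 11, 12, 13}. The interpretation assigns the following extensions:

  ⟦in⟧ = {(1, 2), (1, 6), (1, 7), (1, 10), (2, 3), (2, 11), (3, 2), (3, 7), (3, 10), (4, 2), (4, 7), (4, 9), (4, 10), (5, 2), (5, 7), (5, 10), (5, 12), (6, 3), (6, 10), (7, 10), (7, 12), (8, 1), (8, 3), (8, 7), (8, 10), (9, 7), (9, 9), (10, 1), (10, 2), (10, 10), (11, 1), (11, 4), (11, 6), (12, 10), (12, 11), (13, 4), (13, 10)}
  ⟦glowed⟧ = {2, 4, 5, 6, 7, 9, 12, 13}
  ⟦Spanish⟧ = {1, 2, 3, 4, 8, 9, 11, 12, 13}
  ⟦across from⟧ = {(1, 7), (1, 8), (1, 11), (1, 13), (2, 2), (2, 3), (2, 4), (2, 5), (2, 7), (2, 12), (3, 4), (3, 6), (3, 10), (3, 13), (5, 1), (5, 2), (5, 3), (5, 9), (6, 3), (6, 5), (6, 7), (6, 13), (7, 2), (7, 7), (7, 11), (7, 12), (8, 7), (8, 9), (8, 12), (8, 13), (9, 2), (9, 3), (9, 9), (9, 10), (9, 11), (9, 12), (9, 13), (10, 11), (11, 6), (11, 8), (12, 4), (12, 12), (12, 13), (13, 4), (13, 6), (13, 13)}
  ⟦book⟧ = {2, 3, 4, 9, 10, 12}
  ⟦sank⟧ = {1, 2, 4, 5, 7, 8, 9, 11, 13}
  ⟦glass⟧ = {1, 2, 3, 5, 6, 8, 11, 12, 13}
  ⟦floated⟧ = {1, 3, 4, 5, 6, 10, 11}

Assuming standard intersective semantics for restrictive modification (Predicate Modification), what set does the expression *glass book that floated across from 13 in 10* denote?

⟦that floated⟧ = ⟦floated⟧ = {1, 3, 4, 5, 6, 10, 11}
⟦across from 13⟧ = {x : ⟨x, 13⟩ ∈ ⟦across from⟧} = {1, 3, 6, 8, 9, 12, 13}
⟦in 10⟧ = {x : ⟨x, 10⟩ ∈ ⟦in⟧} = {1, 3, 4, 5, 6, 7, 8, 10, 12, 13}
⟦book⟧ = {2, 3, 4, 9, 10, 12}
… ∩ ⟦that floated⟧ = {2, 3, 4, 9, 10, 12} ∩ {1, 3, 4, 5, 6, 10, 11} = {3, 4, 10}
… ∩ ⟦across from 13⟧ = {3, 4, 10} ∩ {1, 3, 6, 8, 9, 12, 13} = {3}
… ∩ ⟦in 10⟧ = {3} ∩ {1, 3, 4, 5, 6, 7, 8, 10, 12, 13} = {3}
… ∩ ⟦glass⟧ = {3} ∩ {1, 2, 3, 5, 6, 8, 11, 12, 13} = {3}
So ⟦glass book that floated across from 13 in 10⟧ = {3}.

{3}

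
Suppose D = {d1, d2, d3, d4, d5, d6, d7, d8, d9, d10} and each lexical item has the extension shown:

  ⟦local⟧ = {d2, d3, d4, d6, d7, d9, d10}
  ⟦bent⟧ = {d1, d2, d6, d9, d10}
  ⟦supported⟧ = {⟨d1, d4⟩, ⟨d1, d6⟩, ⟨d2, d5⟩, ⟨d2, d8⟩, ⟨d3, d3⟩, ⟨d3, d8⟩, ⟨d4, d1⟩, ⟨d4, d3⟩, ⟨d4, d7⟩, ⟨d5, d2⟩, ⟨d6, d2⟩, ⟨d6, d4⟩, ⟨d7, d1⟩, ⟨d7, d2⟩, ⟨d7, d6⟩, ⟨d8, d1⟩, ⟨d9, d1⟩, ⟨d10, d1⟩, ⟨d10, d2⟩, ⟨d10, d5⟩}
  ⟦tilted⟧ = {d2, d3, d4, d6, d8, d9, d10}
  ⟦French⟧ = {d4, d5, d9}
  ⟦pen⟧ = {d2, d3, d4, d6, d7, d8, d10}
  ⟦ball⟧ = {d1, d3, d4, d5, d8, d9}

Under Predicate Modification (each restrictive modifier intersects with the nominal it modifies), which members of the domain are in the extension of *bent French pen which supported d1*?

{ }

⟦which supported d1⟧ = {x : ⟨x, d1⟩ ∈ ⟦supported⟧} = {d4, d7, d8, d9, d10}
⟦pen⟧ = {d2, d3, d4, d6, d7, d8, d10}
… ∩ ⟦which supported d1⟧ = {d2, d3, d4, d6, d7, d8, d10} ∩ {d4, d7, d8, d9, d10} = {d4, d7, d8, d10}
… ∩ ⟦bent⟧ = {d4, d7, d8, d10} ∩ {d1, d2, d6, d9, d10} = {d10}
… ∩ ⟦French⟧ = {d10} ∩ {d4, d5, d9} = ∅
So ⟦bent French pen which supported d1⟧ = { }.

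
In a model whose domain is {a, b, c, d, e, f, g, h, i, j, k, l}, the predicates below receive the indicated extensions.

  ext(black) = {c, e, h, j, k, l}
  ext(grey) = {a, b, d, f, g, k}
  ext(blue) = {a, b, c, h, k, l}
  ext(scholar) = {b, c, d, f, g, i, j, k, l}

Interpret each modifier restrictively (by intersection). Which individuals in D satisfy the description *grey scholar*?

{b, d, f, g, k}

⟦scholar⟧ = {b, c, d, f, g, i, j, k, l}
… ∩ ⟦grey⟧ = {b, c, d, f, g, i, j, k, l} ∩ {a, b, d, f, g, k} = {b, d, f, g, k}
So ⟦grey scholar⟧ = {b, d, f, g, k}.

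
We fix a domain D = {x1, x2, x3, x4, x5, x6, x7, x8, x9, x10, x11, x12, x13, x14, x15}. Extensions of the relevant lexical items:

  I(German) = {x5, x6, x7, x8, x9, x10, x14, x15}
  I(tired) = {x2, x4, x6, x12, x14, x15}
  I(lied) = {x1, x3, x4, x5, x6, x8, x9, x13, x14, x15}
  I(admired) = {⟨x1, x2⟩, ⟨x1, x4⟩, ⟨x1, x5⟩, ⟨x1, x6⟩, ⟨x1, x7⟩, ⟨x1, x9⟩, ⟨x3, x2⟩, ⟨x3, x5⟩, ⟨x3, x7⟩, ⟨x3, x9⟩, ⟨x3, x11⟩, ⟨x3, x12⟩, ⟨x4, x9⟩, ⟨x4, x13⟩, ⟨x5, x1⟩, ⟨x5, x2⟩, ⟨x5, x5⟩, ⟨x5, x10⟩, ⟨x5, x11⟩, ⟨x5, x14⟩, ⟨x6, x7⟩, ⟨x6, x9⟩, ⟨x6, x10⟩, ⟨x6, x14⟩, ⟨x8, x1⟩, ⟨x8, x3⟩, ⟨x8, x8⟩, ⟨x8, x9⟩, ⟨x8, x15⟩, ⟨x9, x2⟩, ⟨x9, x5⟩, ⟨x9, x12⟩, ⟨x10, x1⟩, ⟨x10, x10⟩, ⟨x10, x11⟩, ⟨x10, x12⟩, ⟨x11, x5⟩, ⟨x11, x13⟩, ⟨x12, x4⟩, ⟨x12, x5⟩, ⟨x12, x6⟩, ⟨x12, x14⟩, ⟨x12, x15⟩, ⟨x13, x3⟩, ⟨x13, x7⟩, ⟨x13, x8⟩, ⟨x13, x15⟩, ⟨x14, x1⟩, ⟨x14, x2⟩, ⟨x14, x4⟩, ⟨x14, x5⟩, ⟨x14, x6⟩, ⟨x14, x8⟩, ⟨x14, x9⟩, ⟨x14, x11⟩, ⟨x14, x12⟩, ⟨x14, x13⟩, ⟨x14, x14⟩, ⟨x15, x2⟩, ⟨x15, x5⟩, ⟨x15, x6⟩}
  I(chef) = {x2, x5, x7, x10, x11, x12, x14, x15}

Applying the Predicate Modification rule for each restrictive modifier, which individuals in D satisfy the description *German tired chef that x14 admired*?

{x14}

⟦that x14 admired⟧ = {x : ⟨x14, x⟩ ∈ ⟦admired⟧} = {x1, x2, x4, x5, x6, x8, x9, x11, x12, x13, x14}
⟦chef⟧ = {x2, x5, x7, x10, x11, x12, x14, x15}
… ∩ ⟦that x14 admired⟧ = {x2, x5, x7, x10, x11, x12, x14, x15} ∩ {x1, x2, x4, x5, x6, x8, x9, x11, x12, x13, x14} = {x2, x5, x11, x12, x14}
… ∩ ⟦German⟧ = {x2, x5, x11, x12, x14} ∩ {x5, x6, x7, x8, x9, x10, x14, x15} = {x5, x14}
… ∩ ⟦tired⟧ = {x5, x14} ∩ {x2, x4, x6, x12, x14, x15} = {x14}
So ⟦German tired chef that x14 admired⟧ = {x14}.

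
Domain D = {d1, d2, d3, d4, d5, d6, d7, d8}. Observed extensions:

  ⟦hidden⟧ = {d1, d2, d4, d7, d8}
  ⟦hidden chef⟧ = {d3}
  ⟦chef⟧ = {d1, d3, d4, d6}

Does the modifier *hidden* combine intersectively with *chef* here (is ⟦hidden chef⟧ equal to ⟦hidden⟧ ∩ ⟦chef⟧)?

no

⟦hidden⟧ ∩ ⟦chef⟧ = {d1, d2, d4, d7, d8} ∩ {d1, d3, d4, d6} = {d1, d4}
Observed ⟦hidden chef⟧ = {d3}.
These differ, so the modifier is not intersective in this model.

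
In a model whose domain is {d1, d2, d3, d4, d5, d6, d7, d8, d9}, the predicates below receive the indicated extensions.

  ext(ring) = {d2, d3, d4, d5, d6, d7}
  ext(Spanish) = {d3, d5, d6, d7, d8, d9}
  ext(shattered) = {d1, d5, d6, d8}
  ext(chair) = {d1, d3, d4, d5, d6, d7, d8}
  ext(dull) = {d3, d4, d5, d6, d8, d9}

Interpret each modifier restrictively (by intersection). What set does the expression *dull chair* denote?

{d3, d4, d5, d6, d8}

⟦chair⟧ = {d1, d3, d4, d5, d6, d7, d8}
… ∩ ⟦dull⟧ = {d1, d3, d4, d5, d6, d7, d8} ∩ {d3, d4, d5, d6, d8, d9} = {d3, d4, d5, d6, d8}
So ⟦dull chair⟧ = {d3, d4, d5, d6, d8}.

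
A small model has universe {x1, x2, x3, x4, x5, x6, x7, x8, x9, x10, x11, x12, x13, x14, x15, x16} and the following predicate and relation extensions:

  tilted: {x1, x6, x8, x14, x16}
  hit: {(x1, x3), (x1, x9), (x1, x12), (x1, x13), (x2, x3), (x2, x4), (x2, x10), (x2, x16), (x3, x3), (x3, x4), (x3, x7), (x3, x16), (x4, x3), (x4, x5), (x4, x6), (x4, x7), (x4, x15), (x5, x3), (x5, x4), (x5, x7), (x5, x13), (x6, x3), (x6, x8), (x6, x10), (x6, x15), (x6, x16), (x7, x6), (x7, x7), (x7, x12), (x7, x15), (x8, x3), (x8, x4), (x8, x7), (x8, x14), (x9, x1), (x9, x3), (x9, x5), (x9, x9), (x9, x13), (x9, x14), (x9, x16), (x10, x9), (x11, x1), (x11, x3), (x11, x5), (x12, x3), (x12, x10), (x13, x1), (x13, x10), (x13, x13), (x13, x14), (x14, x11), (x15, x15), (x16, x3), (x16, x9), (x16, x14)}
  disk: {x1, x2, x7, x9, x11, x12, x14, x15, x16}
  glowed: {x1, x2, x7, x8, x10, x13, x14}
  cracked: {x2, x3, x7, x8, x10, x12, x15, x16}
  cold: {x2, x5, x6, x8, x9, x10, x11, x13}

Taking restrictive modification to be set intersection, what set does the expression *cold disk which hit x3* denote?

⟦which hit x3⟧ = {x : ⟨x, x3⟩ ∈ ⟦hit⟧} = {x1, x2, x3, x4, x5, x6, x8, x9, x11, x12, x16}
⟦disk⟧ = {x1, x2, x7, x9, x11, x12, x14, x15, x16}
… ∩ ⟦which hit x3⟧ = {x1, x2, x7, x9, x11, x12, x14, x15, x16} ∩ {x1, x2, x3, x4, x5, x6, x8, x9, x11, x12, x16} = {x1, x2, x9, x11, x12, x16}
… ∩ ⟦cold⟧ = {x1, x2, x9, x11, x12, x16} ∩ {x2, x5, x6, x8, x9, x10, x11, x13} = {x2, x9, x11}
So ⟦cold disk which hit x3⟧ = {x2, x9, x11}.

{x2, x9, x11}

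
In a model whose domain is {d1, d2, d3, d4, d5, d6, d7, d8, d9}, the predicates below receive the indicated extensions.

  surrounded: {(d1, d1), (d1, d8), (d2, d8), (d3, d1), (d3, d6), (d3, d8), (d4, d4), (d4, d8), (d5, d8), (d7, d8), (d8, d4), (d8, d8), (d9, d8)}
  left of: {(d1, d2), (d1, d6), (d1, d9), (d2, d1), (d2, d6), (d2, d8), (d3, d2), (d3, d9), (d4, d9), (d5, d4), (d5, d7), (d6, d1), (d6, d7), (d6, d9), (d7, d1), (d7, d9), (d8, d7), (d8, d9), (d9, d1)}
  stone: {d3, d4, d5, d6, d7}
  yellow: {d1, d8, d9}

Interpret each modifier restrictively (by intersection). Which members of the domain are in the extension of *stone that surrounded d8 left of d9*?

⟦that surrounded d8⟧ = {x : ⟨x, d8⟩ ∈ ⟦surrounded⟧} = {d1, d2, d3, d4, d5, d7, d8, d9}
⟦left of d9⟧ = {x : ⟨x, d9⟩ ∈ ⟦left of⟧} = {d1, d3, d4, d6, d7, d8}
⟦stone⟧ = {d3, d4, d5, d6, d7}
… ∩ ⟦that surrounded d8⟧ = {d3, d4, d5, d6, d7} ∩ {d1, d2, d3, d4, d5, d7, d8, d9} = {d3, d4, d5, d7}
… ∩ ⟦left of d9⟧ = {d3, d4, d5, d7} ∩ {d1, d3, d4, d6, d7, d8} = {d3, d4, d7}
So ⟦stone that surrounded d8 left of d9⟧ = {d3, d4, d7}.

{d3, d4, d7}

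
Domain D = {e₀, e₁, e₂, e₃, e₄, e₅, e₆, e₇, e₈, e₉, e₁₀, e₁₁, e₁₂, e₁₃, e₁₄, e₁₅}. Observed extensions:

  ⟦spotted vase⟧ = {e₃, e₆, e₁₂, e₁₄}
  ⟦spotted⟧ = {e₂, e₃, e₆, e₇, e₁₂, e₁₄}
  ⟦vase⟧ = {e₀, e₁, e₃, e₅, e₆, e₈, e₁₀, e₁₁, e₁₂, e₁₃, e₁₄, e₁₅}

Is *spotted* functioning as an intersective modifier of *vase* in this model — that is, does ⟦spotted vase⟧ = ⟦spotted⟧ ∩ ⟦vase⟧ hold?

yes

⟦spotted⟧ ∩ ⟦vase⟧ = {e₂, e₃, e₆, e₇, e₁₂, e₁₄} ∩ {e₀, e₁, e₃, e₅, e₆, e₈, e₁₀, e₁₁, e₁₂, e₁₃, e₁₄, e₁₅} = {e₃, e₆, e₁₂, e₁₄}
Observed ⟦spotted vase⟧ = {e₃, e₆, e₁₂, e₁₄}.
These coincide, so the modifier is intersective here.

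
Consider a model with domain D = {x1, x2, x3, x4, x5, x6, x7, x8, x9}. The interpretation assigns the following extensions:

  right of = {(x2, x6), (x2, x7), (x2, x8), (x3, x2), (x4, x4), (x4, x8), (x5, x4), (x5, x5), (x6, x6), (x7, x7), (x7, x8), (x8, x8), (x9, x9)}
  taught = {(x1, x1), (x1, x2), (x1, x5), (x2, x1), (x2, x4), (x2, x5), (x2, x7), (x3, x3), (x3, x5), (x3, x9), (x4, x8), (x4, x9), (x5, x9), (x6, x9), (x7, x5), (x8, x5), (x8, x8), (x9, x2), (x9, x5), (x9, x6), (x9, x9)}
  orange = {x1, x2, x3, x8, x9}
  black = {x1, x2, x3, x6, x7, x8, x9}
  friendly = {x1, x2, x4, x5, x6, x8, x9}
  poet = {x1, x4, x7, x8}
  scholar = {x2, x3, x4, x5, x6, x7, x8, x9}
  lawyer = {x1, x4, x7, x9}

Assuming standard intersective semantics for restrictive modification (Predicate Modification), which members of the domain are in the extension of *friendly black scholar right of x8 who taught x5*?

{x2, x8}

⟦right of x8⟧ = {x : ⟨x, x8⟩ ∈ ⟦right of⟧} = {x2, x4, x7, x8}
⟦who taught x5⟧ = {x : ⟨x, x5⟩ ∈ ⟦taught⟧} = {x1, x2, x3, x7, x8, x9}
⟦scholar⟧ = {x2, x3, x4, x5, x6, x7, x8, x9}
… ∩ ⟦right of x8⟧ = {x2, x3, x4, x5, x6, x7, x8, x9} ∩ {x2, x4, x7, x8} = {x2, x4, x7, x8}
… ∩ ⟦who taught x5⟧ = {x2, x4, x7, x8} ∩ {x1, x2, x3, x7, x8, x9} = {x2, x7, x8}
… ∩ ⟦friendly⟧ = {x2, x7, x8} ∩ {x1, x2, x4, x5, x6, x8, x9} = {x2, x8}
… ∩ ⟦black⟧ = {x2, x8} ∩ {x1, x2, x3, x6, x7, x8, x9} = {x2, x8}
So ⟦friendly black scholar right of x8 who taught x5⟧ = {x2, x8}.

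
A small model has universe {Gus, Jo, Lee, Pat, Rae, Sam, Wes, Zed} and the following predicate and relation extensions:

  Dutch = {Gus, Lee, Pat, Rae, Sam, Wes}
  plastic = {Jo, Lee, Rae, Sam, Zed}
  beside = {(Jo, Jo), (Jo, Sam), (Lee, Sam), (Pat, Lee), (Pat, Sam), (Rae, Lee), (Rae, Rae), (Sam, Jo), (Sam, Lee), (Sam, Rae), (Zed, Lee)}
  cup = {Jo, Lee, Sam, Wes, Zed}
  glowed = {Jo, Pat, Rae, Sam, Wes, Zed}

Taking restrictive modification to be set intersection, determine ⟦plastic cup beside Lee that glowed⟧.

⟦beside Lee⟧ = {x : ⟨x, Lee⟩ ∈ ⟦beside⟧} = {Pat, Rae, Sam, Zed}
⟦that glowed⟧ = ⟦glowed⟧ = {Jo, Pat, Rae, Sam, Wes, Zed}
⟦cup⟧ = {Jo, Lee, Sam, Wes, Zed}
… ∩ ⟦beside Lee⟧ = {Jo, Lee, Sam, Wes, Zed} ∩ {Pat, Rae, Sam, Zed} = {Sam, Zed}
… ∩ ⟦that glowed⟧ = {Sam, Zed} ∩ {Jo, Pat, Rae, Sam, Wes, Zed} = {Sam, Zed}
… ∩ ⟦plastic⟧ = {Sam, Zed} ∩ {Jo, Lee, Rae, Sam, Zed} = {Sam, Zed}
So ⟦plastic cup beside Lee that glowed⟧ = {Sam, Zed}.

{Sam, Zed}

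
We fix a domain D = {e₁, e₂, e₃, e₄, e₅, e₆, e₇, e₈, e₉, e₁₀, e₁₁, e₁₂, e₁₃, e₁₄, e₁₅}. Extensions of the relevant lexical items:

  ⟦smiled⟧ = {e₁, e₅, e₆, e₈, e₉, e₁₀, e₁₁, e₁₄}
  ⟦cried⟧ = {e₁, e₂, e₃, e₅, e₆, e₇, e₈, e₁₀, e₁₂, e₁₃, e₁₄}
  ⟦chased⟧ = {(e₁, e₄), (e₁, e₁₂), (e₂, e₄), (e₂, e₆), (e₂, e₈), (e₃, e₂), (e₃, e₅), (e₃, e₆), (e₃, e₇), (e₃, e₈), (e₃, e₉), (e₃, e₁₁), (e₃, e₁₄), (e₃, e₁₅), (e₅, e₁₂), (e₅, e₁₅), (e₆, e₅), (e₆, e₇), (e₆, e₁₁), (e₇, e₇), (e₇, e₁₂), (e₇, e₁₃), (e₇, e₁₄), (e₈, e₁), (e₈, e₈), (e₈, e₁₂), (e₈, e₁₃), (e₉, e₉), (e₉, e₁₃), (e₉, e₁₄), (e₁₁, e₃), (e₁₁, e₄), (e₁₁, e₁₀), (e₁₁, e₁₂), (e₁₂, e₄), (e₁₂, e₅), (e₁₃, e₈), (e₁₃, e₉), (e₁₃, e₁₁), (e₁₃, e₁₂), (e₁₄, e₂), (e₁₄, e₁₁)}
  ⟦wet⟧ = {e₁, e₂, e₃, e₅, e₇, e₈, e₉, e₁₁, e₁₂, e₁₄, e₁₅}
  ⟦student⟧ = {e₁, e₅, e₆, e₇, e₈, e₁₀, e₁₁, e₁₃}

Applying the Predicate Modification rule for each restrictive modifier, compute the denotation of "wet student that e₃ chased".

{e₅, e₇, e₈, e₁₁}

⟦that e₃ chased⟧ = {x : ⟨e₃, x⟩ ∈ ⟦chased⟧} = {e₂, e₅, e₆, e₇, e₈, e₉, e₁₁, e₁₄, e₁₅}
⟦student⟧ = {e₁, e₅, e₆, e₇, e₈, e₁₀, e₁₁, e₁₃}
… ∩ ⟦that e₃ chased⟧ = {e₁, e₅, e₆, e₇, e₈, e₁₀, e₁₁, e₁₃} ∩ {e₂, e₅, e₆, e₇, e₈, e₉, e₁₁, e₁₄, e₁₅} = {e₅, e₆, e₇, e₈, e₁₁}
… ∩ ⟦wet⟧ = {e₅, e₆, e₇, e₈, e₁₁} ∩ {e₁, e₂, e₃, e₅, e₇, e₈, e₉, e₁₁, e₁₂, e₁₄, e₁₅} = {e₅, e₇, e₈, e₁₁}
So ⟦wet student that e₃ chased⟧ = {e₅, e₇, e₈, e₁₁}.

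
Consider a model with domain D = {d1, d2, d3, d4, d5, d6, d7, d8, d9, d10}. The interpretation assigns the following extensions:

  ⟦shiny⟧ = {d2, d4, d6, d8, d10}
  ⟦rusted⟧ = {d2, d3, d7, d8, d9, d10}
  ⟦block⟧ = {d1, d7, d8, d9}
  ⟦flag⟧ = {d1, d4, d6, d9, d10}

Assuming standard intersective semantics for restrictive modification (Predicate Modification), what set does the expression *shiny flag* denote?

{d4, d6, d10}

⟦flag⟧ = {d1, d4, d6, d9, d10}
… ∩ ⟦shiny⟧ = {d1, d4, d6, d9, d10} ∩ {d2, d4, d6, d8, d10} = {d4, d6, d10}
So ⟦shiny flag⟧ = {d4, d6, d10}.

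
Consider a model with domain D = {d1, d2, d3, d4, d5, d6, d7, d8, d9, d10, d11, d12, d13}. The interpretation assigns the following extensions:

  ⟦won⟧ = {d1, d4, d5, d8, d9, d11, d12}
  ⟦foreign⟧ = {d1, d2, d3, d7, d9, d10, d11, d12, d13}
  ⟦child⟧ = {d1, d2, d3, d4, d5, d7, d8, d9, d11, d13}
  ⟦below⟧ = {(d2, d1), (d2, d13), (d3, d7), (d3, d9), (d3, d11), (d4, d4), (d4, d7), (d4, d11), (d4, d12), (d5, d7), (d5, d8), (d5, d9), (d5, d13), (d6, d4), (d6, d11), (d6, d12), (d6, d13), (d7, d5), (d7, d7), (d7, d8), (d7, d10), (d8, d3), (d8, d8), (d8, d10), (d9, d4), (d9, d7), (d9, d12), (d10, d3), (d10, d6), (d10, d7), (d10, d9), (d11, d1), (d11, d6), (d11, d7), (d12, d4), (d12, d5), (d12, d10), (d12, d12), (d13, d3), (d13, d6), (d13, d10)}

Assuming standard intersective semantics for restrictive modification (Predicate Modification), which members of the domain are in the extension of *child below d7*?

{d3, d4, d5, d7, d9, d11}

⟦below d7⟧ = {x : ⟨x, d7⟩ ∈ ⟦below⟧} = {d3, d4, d5, d7, d9, d10, d11}
⟦child⟧ = {d1, d2, d3, d4, d5, d7, d8, d9, d11, d13}
… ∩ ⟦below d7⟧ = {d1, d2, d3, d4, d5, d7, d8, d9, d11, d13} ∩ {d3, d4, d5, d7, d9, d10, d11} = {d3, d4, d5, d7, d9, d11}
So ⟦child below d7⟧ = {d3, d4, d5, d7, d9, d11}.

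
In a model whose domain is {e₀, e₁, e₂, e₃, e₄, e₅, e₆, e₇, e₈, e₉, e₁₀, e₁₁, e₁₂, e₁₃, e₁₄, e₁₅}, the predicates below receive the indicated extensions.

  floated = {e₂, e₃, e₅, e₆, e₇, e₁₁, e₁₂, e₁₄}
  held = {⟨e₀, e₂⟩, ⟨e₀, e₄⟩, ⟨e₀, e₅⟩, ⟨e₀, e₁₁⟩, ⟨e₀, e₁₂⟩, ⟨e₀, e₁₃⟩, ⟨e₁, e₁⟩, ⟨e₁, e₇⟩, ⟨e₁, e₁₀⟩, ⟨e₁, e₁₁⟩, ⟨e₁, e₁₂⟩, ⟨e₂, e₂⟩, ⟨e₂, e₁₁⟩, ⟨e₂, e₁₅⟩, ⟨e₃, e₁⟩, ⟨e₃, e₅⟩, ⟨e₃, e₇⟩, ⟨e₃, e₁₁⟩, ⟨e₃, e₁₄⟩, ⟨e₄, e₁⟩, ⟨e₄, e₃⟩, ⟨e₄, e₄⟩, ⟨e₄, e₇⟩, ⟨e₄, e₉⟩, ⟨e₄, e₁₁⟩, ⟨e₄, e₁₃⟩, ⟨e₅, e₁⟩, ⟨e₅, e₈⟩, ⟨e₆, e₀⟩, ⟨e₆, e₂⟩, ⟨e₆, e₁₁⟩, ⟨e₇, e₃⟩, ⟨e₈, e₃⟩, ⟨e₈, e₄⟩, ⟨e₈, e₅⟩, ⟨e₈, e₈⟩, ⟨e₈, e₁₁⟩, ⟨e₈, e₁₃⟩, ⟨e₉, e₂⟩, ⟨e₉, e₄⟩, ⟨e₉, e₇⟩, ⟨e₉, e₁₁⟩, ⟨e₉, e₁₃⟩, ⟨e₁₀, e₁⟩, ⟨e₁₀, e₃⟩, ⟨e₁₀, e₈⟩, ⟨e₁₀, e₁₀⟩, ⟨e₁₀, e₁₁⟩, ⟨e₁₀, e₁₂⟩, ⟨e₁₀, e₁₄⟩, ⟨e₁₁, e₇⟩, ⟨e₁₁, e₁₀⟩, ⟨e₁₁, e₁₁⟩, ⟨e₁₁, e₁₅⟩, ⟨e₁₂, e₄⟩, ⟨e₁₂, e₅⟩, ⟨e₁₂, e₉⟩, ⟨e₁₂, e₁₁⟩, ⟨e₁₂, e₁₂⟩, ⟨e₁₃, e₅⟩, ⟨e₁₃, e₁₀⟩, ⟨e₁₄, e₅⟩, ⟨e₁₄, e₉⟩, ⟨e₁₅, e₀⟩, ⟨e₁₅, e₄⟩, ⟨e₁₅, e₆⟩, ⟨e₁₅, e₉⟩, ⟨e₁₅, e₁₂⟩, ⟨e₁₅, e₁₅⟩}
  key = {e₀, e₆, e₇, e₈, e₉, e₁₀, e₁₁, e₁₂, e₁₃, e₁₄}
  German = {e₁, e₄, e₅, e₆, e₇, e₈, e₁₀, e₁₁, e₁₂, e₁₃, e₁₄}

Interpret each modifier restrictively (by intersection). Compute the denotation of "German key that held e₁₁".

⟦that held e₁₁⟧ = {x : ⟨x, e₁₁⟩ ∈ ⟦held⟧} = {e₀, e₁, e₂, e₃, e₄, e₆, e₈, e₉, e₁₀, e₁₁, e₁₂}
⟦key⟧ = {e₀, e₆, e₇, e₈, e₉, e₁₀, e₁₁, e₁₂, e₁₃, e₁₄}
… ∩ ⟦that held e₁₁⟧ = {e₀, e₆, e₇, e₈, e₉, e₁₀, e₁₁, e₁₂, e₁₃, e₁₄} ∩ {e₀, e₁, e₂, e₃, e₄, e₆, e₈, e₉, e₁₀, e₁₁, e₁₂} = {e₀, e₆, e₈, e₉, e₁₀, e₁₁, e₁₂}
… ∩ ⟦German⟧ = {e₀, e₆, e₈, e₉, e₁₀, e₁₁, e₁₂} ∩ {e₁, e₄, e₅, e₆, e₇, e₈, e₁₀, e₁₁, e₁₂, e₁₃, e₁₄} = {e₆, e₈, e₁₀, e₁₁, e₁₂}
So ⟦German key that held e₁₁⟧ = {e₆, e₈, e₁₀, e₁₁, e₁₂}.

{e₆, e₈, e₁₀, e₁₁, e₁₂}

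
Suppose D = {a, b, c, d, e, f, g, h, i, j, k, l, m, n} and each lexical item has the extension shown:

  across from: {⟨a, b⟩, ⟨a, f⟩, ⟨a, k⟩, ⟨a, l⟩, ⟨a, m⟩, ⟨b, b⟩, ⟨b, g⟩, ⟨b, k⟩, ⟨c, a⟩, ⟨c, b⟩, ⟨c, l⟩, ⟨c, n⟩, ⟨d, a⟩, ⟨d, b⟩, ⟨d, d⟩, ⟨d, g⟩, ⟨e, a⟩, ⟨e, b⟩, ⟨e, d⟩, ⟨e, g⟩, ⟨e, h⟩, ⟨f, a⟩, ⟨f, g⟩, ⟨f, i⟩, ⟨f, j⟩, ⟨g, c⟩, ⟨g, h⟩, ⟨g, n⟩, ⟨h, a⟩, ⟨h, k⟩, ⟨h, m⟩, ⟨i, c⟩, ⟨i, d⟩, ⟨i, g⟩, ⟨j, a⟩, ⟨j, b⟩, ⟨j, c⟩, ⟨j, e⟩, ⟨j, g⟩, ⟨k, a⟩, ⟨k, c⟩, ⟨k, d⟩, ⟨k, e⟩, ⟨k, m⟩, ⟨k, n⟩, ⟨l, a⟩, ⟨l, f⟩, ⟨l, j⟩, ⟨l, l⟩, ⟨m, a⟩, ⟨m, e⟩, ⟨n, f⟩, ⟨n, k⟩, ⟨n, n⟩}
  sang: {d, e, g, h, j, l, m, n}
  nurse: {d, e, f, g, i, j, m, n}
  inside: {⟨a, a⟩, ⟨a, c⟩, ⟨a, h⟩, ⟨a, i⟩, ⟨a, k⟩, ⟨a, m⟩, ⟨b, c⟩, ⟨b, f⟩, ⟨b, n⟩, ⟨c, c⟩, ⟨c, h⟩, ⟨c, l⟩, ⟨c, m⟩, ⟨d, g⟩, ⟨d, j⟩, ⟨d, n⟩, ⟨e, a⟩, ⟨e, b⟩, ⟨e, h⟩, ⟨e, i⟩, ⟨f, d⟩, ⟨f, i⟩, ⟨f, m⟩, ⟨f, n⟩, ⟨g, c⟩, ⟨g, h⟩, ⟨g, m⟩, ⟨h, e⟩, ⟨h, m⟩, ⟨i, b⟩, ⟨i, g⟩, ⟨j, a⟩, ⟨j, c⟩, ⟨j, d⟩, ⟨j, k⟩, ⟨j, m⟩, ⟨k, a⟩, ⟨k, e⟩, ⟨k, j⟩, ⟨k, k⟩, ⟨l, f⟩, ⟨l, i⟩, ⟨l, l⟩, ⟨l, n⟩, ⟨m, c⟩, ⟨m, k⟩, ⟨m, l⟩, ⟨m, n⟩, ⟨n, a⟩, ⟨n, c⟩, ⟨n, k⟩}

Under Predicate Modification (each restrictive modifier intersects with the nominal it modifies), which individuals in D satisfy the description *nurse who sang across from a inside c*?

⟦who sang⟧ = ⟦sang⟧ = {d, e, g, h, j, l, m, n}
⟦across from a⟧ = {x : ⟨x, a⟩ ∈ ⟦across from⟧} = {c, d, e, f, h, j, k, l, m}
⟦inside c⟧ = {x : ⟨x, c⟩ ∈ ⟦inside⟧} = {a, b, c, g, j, m, n}
⟦nurse⟧ = {d, e, f, g, i, j, m, n}
… ∩ ⟦who sang⟧ = {d, e, f, g, i, j, m, n} ∩ {d, e, g, h, j, l, m, n} = {d, e, g, j, m, n}
… ∩ ⟦across from a⟧ = {d, e, g, j, m, n} ∩ {c, d, e, f, h, j, k, l, m} = {d, e, j, m}
… ∩ ⟦inside c⟧ = {d, e, j, m} ∩ {a, b, c, g, j, m, n} = {j, m}
So ⟦nurse who sang across from a inside c⟧ = {j, m}.

{j, m}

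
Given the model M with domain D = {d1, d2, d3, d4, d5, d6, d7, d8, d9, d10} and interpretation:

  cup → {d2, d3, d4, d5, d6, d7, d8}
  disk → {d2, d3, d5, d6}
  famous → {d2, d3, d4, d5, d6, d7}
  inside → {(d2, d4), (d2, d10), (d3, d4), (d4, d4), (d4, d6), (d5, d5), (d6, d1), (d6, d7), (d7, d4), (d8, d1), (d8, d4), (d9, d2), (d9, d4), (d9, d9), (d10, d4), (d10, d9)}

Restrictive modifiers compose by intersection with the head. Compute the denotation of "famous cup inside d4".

⟦inside d4⟧ = {x : ⟨x, d4⟩ ∈ ⟦inside⟧} = {d2, d3, d4, d7, d8, d9, d10}
⟦cup⟧ = {d2, d3, d4, d5, d6, d7, d8}
… ∩ ⟦inside d4⟧ = {d2, d3, d4, d5, d6, d7, d8} ∩ {d2, d3, d4, d7, d8, d9, d10} = {d2, d3, d4, d7, d8}
… ∩ ⟦famous⟧ = {d2, d3, d4, d7, d8} ∩ {d2, d3, d4, d5, d6, d7} = {d2, d3, d4, d7}
So ⟦famous cup inside d4⟧ = {d2, d3, d4, d7}.

{d2, d3, d4, d7}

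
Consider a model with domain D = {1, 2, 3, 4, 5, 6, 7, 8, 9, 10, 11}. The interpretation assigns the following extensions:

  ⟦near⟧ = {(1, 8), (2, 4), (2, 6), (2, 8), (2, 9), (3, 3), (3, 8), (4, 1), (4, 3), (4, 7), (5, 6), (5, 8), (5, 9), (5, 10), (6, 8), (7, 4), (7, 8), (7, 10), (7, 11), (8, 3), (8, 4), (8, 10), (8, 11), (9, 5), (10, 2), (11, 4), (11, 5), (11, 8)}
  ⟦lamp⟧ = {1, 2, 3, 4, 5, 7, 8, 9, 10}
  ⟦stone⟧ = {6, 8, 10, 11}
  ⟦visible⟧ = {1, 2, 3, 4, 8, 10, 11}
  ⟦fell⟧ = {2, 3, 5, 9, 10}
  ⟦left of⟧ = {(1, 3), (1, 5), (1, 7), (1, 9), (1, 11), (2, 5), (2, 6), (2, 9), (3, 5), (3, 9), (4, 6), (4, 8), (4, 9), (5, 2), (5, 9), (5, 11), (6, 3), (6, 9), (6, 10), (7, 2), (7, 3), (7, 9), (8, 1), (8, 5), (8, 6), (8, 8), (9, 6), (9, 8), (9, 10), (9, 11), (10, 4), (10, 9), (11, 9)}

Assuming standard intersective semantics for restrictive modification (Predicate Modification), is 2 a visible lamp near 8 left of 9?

⟦near 8⟧ = {x : ⟨x, 8⟩ ∈ ⟦near⟧} = {1, 2, 3, 5, 6, 7, 11}
⟦left of 9⟧ = {x : ⟨x, 9⟩ ∈ ⟦left of⟧} = {1, 2, 3, 4, 5, 6, 7, 10, 11}
⟦lamp⟧ = {1, 2, 3, 4, 5, 7, 8, 9, 10}
… ∩ ⟦near 8⟧ = {1, 2, 3, 4, 5, 7, 8, 9, 10} ∩ {1, 2, 3, 5, 6, 7, 11} = {1, 2, 3, 5, 7}
… ∩ ⟦left of 9⟧ = {1, 2, 3, 5, 7} ∩ {1, 2, 3, 4, 5, 6, 7, 10, 11} = {1, 2, 3, 5, 7}
… ∩ ⟦visible⟧ = {1, 2, 3, 5, 7} ∩ {1, 2, 3, 4, 8, 10, 11} = {1, 2, 3}
⟦visible lamp near 8 left of 9⟧ = {1, 2, 3}; 2 ∈ this set.

yes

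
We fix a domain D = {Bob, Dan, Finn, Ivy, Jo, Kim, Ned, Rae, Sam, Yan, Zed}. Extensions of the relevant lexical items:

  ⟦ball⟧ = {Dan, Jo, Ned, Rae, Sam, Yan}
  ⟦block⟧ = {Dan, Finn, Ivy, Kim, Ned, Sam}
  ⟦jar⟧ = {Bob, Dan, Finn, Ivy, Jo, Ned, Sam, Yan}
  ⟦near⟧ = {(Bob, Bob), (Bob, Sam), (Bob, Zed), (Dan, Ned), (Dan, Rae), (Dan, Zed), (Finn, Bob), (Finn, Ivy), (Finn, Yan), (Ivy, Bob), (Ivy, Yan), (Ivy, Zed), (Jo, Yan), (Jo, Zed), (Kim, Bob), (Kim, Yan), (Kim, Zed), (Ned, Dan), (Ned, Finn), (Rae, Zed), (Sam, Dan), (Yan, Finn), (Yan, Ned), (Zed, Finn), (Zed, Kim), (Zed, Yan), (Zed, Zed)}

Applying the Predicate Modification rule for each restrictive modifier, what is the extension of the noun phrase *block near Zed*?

⟦near Zed⟧ = {x : ⟨x, Zed⟩ ∈ ⟦near⟧} = {Bob, Dan, Ivy, Jo, Kim, Rae, Zed}
⟦block⟧ = {Dan, Finn, Ivy, Kim, Ned, Sam}
… ∩ ⟦near Zed⟧ = {Dan, Finn, Ivy, Kim, Ned, Sam} ∩ {Bob, Dan, Ivy, Jo, Kim, Rae, Zed} = {Dan, Ivy, Kim}
So ⟦block near Zed⟧ = {Dan, Ivy, Kim}.

{Dan, Ivy, Kim}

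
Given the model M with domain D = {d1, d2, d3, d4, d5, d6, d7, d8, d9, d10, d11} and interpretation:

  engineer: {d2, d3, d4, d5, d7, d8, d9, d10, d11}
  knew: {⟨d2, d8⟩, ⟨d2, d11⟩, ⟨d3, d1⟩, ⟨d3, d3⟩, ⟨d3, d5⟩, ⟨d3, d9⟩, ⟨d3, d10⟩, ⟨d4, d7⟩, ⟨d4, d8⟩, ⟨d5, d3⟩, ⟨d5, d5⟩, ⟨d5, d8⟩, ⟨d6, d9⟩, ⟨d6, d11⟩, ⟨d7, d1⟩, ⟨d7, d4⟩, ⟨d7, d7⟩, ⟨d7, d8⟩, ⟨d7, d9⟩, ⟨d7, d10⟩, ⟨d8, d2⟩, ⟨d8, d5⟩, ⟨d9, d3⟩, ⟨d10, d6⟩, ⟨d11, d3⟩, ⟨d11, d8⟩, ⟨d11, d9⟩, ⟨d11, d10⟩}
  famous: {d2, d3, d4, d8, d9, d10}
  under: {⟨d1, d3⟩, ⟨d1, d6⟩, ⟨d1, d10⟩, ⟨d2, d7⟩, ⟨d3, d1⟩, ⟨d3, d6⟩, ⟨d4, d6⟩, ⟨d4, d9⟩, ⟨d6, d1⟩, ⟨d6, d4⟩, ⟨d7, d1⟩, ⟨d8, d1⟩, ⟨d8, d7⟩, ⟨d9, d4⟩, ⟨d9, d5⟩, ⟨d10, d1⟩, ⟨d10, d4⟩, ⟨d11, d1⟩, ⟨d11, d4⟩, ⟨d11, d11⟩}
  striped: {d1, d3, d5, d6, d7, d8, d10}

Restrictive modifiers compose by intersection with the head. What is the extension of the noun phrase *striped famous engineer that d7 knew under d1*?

⟦that d7 knew⟧ = {x : ⟨d7, x⟩ ∈ ⟦knew⟧} = {d1, d4, d7, d8, d9, d10}
⟦under d1⟧ = {x : ⟨x, d1⟩ ∈ ⟦under⟧} = {d3, d6, d7, d8, d10, d11}
⟦engineer⟧ = {d2, d3, d4, d5, d7, d8, d9, d10, d11}
… ∩ ⟦that d7 knew⟧ = {d2, d3, d4, d5, d7, d8, d9, d10, d11} ∩ {d1, d4, d7, d8, d9, d10} = {d4, d7, d8, d9, d10}
… ∩ ⟦under d1⟧ = {d4, d7, d8, d9, d10} ∩ {d3, d6, d7, d8, d10, d11} = {d7, d8, d10}
… ∩ ⟦striped⟧ = {d7, d8, d10} ∩ {d1, d3, d5, d6, d7, d8, d10} = {d7, d8, d10}
… ∩ ⟦famous⟧ = {d7, d8, d10} ∩ {d2, d3, d4, d8, d9, d10} = {d8, d10}
So ⟦striped famous engineer that d7 knew under d1⟧ = {d8, d10}.

{d8, d10}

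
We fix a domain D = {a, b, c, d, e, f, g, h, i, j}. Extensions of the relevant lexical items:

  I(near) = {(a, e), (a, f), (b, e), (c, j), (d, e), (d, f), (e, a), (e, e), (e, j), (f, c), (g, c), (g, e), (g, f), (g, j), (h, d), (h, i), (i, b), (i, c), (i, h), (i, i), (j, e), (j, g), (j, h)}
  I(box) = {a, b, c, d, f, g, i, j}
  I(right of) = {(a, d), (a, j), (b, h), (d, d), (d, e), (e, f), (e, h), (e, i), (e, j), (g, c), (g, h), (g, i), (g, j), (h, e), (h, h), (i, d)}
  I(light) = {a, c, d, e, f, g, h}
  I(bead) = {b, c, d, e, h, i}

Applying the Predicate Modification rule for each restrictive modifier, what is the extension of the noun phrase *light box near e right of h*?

⟦near e⟧ = {x : ⟨x, e⟩ ∈ ⟦near⟧} = {a, b, d, e, g, j}
⟦right of h⟧ = {x : ⟨x, h⟩ ∈ ⟦right of⟧} = {b, e, g, h}
⟦box⟧ = {a, b, c, d, f, g, i, j}
… ∩ ⟦near e⟧ = {a, b, c, d, f, g, i, j} ∩ {a, b, d, e, g, j} = {a, b, d, g, j}
… ∩ ⟦right of h⟧ = {a, b, d, g, j} ∩ {b, e, g, h} = {b, g}
… ∩ ⟦light⟧ = {b, g} ∩ {a, c, d, e, f, g, h} = {g}
So ⟦light box near e right of h⟧ = {g}.

{g}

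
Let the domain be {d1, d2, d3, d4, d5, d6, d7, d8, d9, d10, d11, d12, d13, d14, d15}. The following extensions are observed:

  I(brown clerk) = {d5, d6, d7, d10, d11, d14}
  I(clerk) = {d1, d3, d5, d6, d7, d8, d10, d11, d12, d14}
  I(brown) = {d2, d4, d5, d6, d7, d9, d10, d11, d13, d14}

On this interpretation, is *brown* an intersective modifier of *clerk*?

⟦brown⟧ ∩ ⟦clerk⟧ = {d2, d4, d5, d6, d7, d9, d10, d11, d13, d14} ∩ {d1, d3, d5, d6, d7, d8, d10, d11, d12, d14} = {d5, d6, d7, d10, d11, d14}
Observed ⟦brown clerk⟧ = {d5, d6, d7, d10, d11, d14}.
These coincide, so the modifier is intersective here.

yes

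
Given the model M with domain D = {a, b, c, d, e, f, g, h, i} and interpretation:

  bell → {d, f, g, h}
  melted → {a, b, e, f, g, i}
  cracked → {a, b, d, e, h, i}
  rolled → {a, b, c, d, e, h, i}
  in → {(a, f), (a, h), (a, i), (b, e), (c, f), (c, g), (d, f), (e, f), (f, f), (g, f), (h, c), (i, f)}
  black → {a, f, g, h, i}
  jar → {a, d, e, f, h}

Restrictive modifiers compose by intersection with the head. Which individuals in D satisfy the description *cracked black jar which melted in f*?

⟦which melted⟧ = ⟦melted⟧ = {a, b, e, f, g, i}
⟦in f⟧ = {x : ⟨x, f⟩ ∈ ⟦in⟧} = {a, c, d, e, f, g, i}
⟦jar⟧ = {a, d, e, f, h}
… ∩ ⟦which melted⟧ = {a, d, e, f, h} ∩ {a, b, e, f, g, i} = {a, e, f}
… ∩ ⟦in f⟧ = {a, e, f} ∩ {a, c, d, e, f, g, i} = {a, e, f}
… ∩ ⟦cracked⟧ = {a, e, f} ∩ {a, b, d, e, h, i} = {a, e}
… ∩ ⟦black⟧ = {a, e} ∩ {a, f, g, h, i} = {a}
So ⟦cracked black jar which melted in f⟧ = {a}.

{a}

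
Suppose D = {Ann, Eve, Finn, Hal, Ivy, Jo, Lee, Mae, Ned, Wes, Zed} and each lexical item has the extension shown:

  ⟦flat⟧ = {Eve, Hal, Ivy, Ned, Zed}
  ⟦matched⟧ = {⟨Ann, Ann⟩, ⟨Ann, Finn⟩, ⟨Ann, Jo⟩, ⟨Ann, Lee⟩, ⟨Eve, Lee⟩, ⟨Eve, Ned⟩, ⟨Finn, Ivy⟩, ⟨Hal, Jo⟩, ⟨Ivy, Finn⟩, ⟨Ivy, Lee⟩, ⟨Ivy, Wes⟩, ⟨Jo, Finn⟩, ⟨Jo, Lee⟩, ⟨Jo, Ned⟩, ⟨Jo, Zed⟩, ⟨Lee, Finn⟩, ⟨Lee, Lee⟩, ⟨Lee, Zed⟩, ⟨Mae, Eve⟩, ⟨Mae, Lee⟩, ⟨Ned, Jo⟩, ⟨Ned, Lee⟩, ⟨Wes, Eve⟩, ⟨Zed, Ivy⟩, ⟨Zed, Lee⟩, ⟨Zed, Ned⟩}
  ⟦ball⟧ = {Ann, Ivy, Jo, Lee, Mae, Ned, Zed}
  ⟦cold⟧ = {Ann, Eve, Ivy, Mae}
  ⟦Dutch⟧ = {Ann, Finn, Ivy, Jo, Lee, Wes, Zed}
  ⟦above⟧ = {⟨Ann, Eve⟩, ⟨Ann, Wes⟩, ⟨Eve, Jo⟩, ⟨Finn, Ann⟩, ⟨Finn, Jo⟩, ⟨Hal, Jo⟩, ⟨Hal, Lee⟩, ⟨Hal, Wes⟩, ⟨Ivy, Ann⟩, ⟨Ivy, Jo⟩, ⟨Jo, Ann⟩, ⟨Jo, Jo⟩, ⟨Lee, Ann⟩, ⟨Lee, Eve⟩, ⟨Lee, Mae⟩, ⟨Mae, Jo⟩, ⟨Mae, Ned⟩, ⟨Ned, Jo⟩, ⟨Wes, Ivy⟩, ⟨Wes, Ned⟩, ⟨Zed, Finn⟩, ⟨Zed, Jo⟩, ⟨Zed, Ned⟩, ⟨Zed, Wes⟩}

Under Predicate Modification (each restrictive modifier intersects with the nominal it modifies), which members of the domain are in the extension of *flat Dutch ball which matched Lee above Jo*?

{Ivy, Zed}

⟦which matched Lee⟧ = {x : ⟨x, Lee⟩ ∈ ⟦matched⟧} = {Ann, Eve, Ivy, Jo, Lee, Mae, Ned, Zed}
⟦above Jo⟧ = {x : ⟨x, Jo⟩ ∈ ⟦above⟧} = {Eve, Finn, Hal, Ivy, Jo, Mae, Ned, Zed}
⟦ball⟧ = {Ann, Ivy, Jo, Lee, Mae, Ned, Zed}
… ∩ ⟦which matched Lee⟧ = {Ann, Ivy, Jo, Lee, Mae, Ned, Zed} ∩ {Ann, Eve, Ivy, Jo, Lee, Mae, Ned, Zed} = {Ann, Ivy, Jo, Lee, Mae, Ned, Zed}
… ∩ ⟦above Jo⟧ = {Ann, Ivy, Jo, Lee, Mae, Ned, Zed} ∩ {Eve, Finn, Hal, Ivy, Jo, Mae, Ned, Zed} = {Ivy, Jo, Mae, Ned, Zed}
… ∩ ⟦flat⟧ = {Ivy, Jo, Mae, Ned, Zed} ∩ {Eve, Hal, Ivy, Ned, Zed} = {Ivy, Ned, Zed}
… ∩ ⟦Dutch⟧ = {Ivy, Ned, Zed} ∩ {Ann, Finn, Ivy, Jo, Lee, Wes, Zed} = {Ivy, Zed}
So ⟦flat Dutch ball which matched Lee above Jo⟧ = {Ivy, Zed}.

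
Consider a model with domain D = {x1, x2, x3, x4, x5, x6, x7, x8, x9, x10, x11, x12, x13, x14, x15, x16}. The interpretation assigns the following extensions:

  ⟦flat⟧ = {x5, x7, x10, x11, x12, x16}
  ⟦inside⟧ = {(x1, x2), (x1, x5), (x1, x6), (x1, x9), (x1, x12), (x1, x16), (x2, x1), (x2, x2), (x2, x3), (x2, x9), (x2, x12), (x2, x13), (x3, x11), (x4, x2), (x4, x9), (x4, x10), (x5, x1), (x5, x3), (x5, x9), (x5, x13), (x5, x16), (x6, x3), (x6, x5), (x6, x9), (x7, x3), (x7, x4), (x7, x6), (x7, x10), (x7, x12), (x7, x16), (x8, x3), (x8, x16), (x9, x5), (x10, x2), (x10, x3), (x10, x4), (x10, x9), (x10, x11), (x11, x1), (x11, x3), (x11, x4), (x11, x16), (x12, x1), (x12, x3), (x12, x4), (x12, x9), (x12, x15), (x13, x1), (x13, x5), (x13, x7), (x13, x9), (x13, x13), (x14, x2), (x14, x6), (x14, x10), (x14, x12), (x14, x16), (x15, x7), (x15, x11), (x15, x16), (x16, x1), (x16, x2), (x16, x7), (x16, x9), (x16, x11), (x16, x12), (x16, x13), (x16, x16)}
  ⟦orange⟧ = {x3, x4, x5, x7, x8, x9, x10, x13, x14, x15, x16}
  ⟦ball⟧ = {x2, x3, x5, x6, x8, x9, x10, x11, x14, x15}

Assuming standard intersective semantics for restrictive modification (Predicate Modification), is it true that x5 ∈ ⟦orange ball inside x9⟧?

⟦inside x9⟧ = {x : ⟨x, x9⟩ ∈ ⟦inside⟧} = {x1, x2, x4, x5, x6, x10, x12, x13, x16}
⟦ball⟧ = {x2, x3, x5, x6, x8, x9, x10, x11, x14, x15}
… ∩ ⟦inside x9⟧ = {x2, x3, x5, x6, x8, x9, x10, x11, x14, x15} ∩ {x1, x2, x4, x5, x6, x10, x12, x13, x16} = {x2, x5, x6, x10}
… ∩ ⟦orange⟧ = {x2, x5, x6, x10} ∩ {x3, x4, x5, x7, x8, x9, x10, x13, x14, x15, x16} = {x5, x10}
⟦orange ball inside x9⟧ = {x5, x10}; x5 ∈ this set.

yes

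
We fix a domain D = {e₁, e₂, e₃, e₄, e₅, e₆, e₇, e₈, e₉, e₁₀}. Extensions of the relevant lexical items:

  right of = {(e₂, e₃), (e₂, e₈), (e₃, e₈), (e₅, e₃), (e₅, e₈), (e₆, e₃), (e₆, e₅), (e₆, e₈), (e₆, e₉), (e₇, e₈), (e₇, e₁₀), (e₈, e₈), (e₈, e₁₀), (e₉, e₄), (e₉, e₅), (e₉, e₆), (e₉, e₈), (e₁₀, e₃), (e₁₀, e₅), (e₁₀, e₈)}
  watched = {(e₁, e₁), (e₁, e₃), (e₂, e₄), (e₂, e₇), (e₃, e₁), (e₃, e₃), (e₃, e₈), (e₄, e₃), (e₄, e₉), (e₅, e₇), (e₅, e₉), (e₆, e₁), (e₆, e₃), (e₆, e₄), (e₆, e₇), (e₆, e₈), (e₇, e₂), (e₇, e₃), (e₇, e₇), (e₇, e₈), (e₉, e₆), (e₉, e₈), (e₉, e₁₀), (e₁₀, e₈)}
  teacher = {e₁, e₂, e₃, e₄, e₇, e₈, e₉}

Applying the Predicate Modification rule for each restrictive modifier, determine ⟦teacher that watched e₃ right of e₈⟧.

{e₃, e₇}

⟦that watched e₃⟧ = {x : ⟨x, e₃⟩ ∈ ⟦watched⟧} = {e₁, e₃, e₄, e₆, e₇}
⟦right of e₈⟧ = {x : ⟨x, e₈⟩ ∈ ⟦right of⟧} = {e₂, e₃, e₅, e₆, e₇, e₈, e₉, e₁₀}
⟦teacher⟧ = {e₁, e₂, e₃, e₄, e₇, e₈, e₉}
… ∩ ⟦that watched e₃⟧ = {e₁, e₂, e₃, e₄, e₇, e₈, e₉} ∩ {e₁, e₃, e₄, e₆, e₇} = {e₁, e₃, e₄, e₇}
… ∩ ⟦right of e₈⟧ = {e₁, e₃, e₄, e₇} ∩ {e₂, e₃, e₅, e₆, e₇, e₈, e₉, e₁₀} = {e₃, e₇}
So ⟦teacher that watched e₃ right of e₈⟧ = {e₃, e₇}.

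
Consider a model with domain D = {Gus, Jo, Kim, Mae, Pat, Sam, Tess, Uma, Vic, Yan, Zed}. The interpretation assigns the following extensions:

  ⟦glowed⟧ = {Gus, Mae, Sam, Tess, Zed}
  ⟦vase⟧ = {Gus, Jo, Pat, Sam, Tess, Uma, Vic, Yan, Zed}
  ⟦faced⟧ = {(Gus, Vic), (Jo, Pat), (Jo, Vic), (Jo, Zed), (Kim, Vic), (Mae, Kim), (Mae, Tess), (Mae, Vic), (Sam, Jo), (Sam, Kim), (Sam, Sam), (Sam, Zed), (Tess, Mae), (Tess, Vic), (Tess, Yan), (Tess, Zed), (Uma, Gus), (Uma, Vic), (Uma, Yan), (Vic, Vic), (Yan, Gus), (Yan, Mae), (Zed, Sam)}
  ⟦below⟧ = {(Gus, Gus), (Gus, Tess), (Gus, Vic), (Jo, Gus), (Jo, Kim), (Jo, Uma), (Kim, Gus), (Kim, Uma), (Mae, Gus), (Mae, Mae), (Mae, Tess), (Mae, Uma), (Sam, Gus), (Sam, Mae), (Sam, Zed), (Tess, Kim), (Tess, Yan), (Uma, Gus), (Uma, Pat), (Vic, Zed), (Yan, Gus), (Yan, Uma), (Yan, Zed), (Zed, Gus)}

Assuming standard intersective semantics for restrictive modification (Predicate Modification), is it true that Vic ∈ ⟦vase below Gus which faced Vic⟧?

no

⟦below Gus⟧ = {x : ⟨x, Gus⟩ ∈ ⟦below⟧} = {Gus, Jo, Kim, Mae, Sam, Uma, Yan, Zed}
⟦which faced Vic⟧ = {x : ⟨x, Vic⟩ ∈ ⟦faced⟧} = {Gus, Jo, Kim, Mae, Tess, Uma, Vic}
⟦vase⟧ = {Gus, Jo, Pat, Sam, Tess, Uma, Vic, Yan, Zed}
… ∩ ⟦below Gus⟧ = {Gus, Jo, Pat, Sam, Tess, Uma, Vic, Yan, Zed} ∩ {Gus, Jo, Kim, Mae, Sam, Uma, Yan, Zed} = {Gus, Jo, Sam, Uma, Yan, Zed}
… ∩ ⟦which faced Vic⟧ = {Gus, Jo, Sam, Uma, Yan, Zed} ∩ {Gus, Jo, Kim, Mae, Tess, Uma, Vic} = {Gus, Jo, Uma}
⟦vase below Gus which faced Vic⟧ = {Gus, Jo, Uma}; Vic ∉ this set.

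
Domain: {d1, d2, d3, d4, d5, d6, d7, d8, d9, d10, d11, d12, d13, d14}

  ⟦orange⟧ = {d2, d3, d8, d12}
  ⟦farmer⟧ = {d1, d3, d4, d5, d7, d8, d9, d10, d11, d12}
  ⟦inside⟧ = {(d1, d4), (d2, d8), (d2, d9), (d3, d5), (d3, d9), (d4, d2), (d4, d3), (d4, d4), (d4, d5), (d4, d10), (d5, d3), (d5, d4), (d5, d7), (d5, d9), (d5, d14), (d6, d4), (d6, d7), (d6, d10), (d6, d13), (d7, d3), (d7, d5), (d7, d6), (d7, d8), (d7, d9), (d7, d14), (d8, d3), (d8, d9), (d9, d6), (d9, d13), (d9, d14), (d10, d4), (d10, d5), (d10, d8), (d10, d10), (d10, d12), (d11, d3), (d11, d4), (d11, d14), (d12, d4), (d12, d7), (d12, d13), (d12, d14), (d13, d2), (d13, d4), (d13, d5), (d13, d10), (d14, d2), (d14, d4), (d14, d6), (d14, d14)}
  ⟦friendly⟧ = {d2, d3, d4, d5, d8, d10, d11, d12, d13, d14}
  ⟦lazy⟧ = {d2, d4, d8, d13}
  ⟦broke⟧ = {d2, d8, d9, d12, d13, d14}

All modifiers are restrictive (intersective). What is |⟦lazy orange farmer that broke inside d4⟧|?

0

⟦that broke⟧ = ⟦broke⟧ = {d2, d8, d9, d12, d13, d14}
⟦inside d4⟧ = {x : ⟨x, d4⟩ ∈ ⟦inside⟧} = {d1, d4, d5, d6, d10, d11, d12, d13, d14}
⟦farmer⟧ = {d1, d3, d4, d5, d7, d8, d9, d10, d11, d12}
… ∩ ⟦that broke⟧ = {d1, d3, d4, d5, d7, d8, d9, d10, d11, d12} ∩ {d2, d8, d9, d12, d13, d14} = {d8, d9, d12}
… ∩ ⟦inside d4⟧ = {d8, d9, d12} ∩ {d1, d4, d5, d6, d10, d11, d12, d13, d14} = {d12}
… ∩ ⟦lazy⟧ = {d12} ∩ {d2, d4, d8, d13} = ∅
… ∩ ⟦orange⟧ = ∅ ∩ {d2, d3, d8, d12} = ∅
⟦lazy orange farmer that broke inside d4⟧ = ∅, so the cardinality is 0.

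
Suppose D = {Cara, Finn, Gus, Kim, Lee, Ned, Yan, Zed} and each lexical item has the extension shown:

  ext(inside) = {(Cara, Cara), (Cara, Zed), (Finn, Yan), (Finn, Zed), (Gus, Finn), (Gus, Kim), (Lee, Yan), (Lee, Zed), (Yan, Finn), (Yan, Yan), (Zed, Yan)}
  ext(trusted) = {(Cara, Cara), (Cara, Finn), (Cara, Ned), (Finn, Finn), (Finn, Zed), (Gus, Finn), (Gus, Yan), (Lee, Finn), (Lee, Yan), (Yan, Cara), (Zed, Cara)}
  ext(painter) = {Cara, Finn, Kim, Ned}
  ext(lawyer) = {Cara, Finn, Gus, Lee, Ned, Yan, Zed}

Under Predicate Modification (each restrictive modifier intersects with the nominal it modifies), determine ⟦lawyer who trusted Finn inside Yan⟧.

{Finn, Lee}

⟦who trusted Finn⟧ = {x : ⟨x, Finn⟩ ∈ ⟦trusted⟧} = {Cara, Finn, Gus, Lee}
⟦inside Yan⟧ = {x : ⟨x, Yan⟩ ∈ ⟦inside⟧} = {Finn, Lee, Yan, Zed}
⟦lawyer⟧ = {Cara, Finn, Gus, Lee, Ned, Yan, Zed}
… ∩ ⟦who trusted Finn⟧ = {Cara, Finn, Gus, Lee, Ned, Yan, Zed} ∩ {Cara, Finn, Gus, Lee} = {Cara, Finn, Gus, Lee}
… ∩ ⟦inside Yan⟧ = {Cara, Finn, Gus, Lee} ∩ {Finn, Lee, Yan, Zed} = {Finn, Lee}
So ⟦lawyer who trusted Finn inside Yan⟧ = {Finn, Lee}.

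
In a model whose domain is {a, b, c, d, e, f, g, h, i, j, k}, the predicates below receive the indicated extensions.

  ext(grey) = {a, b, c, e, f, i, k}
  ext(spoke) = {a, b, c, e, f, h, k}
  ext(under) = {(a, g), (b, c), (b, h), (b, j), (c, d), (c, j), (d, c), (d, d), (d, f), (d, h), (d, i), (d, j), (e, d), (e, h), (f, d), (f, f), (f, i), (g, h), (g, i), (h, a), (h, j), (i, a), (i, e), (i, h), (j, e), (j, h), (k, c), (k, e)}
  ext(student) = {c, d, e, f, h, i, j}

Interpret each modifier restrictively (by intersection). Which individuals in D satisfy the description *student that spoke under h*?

{e}

⟦that spoke⟧ = ⟦spoke⟧ = {a, b, c, e, f, h, k}
⟦under h⟧ = {x : ⟨x, h⟩ ∈ ⟦under⟧} = {b, d, e, g, i, j}
⟦student⟧ = {c, d, e, f, h, i, j}
… ∩ ⟦that spoke⟧ = {c, d, e, f, h, i, j} ∩ {a, b, c, e, f, h, k} = {c, e, f, h}
… ∩ ⟦under h⟧ = {c, e, f, h} ∩ {b, d, e, g, i, j} = {e}
So ⟦student that spoke under h⟧ = {e}.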